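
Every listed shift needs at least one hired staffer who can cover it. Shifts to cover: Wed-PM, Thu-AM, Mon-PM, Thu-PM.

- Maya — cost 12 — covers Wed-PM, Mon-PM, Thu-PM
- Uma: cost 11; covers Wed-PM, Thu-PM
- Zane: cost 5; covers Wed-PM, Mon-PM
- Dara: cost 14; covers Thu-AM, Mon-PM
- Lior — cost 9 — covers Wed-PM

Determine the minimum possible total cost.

25

This is a weighted set-cover instance.
The greedy cost-per-new-shift heuristic would pick Zane, Uma, and Dara for 30, but a cheaper cover exists.
Choose Uma and Dara: together they cover Wed-PM, Thu-AM, Mon-PM, Thu-PM — every shift.
Total cost: 11 + 14 = 25.
No cover costs less than 25.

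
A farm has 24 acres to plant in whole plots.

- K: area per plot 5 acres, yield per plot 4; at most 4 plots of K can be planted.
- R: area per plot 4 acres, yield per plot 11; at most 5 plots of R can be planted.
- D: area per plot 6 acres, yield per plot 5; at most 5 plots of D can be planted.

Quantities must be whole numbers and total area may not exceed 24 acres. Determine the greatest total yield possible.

R has the best ratio (11/4); taking only R gives at most 5×11 = 55 (stopped by the supply cap of 5).
Optimal: 5×R: area 20 ≤ 24, yield 5·11 = 55.

55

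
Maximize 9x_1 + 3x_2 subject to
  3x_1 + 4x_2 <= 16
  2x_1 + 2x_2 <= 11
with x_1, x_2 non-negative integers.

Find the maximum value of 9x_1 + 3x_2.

45

(x_1,x_2)=(5,0) is feasible, giving 45.
(x_1,x_2)=(4,1) is feasible, giving 39.
(x_1,x_2)=(4,0) is feasible, giving 36.
The best lattice point is (5,0), giving 45.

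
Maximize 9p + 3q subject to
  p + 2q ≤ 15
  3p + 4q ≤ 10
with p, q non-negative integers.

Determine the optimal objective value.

27

Relaxing integrality, the LP optimum is 30.00 at (p,q) = (3.33, 0), which is not an integer point.
(p,q)=(3,0): 1·3+2·0=3≤15, 3·3+4·0=9≤10, objective 27.
(p,q)=(2,1): 1·2+2·1=4≤15, 3·2+4·1=10≤10, objective 21.
No feasible integer point exceeds 27.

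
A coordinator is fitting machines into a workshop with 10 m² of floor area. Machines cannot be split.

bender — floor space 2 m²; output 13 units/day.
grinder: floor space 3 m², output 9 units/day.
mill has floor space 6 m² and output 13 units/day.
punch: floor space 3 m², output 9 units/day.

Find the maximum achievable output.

31

This is an integer program with binary decision variables.
bender + mill: floor space 2 + 6 = 8 ≤ 10, output 13 + 13 = 26.
bender + grinder: floor space 2 + 3 = 5 ≤ 10, output 13 + 9 = 22.
bender + grinder + punch: floor space 2 + 3 + 3 = 8 ≤ 10, output 13 + 9 + 9 = 31.
Best is bender, grinder, and punch with total output 31.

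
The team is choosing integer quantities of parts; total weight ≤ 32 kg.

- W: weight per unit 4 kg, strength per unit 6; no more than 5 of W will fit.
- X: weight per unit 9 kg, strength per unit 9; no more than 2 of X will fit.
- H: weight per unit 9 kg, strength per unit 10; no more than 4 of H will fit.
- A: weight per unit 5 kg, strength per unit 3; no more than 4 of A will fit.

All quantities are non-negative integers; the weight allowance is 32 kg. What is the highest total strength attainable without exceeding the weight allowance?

Take 5×W and 1×H: weight 29 ≤ 32, strength 5·6 + 1·10 = 40.
W has the best ratio (6/4) and is taken to its limit of 5; remaining capacity is filled optimally with the others.

40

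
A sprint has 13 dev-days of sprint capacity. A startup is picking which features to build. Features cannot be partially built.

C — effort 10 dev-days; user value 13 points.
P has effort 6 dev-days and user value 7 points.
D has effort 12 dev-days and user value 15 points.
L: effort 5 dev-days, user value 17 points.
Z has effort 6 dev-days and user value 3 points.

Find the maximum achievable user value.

Treat it as a binary knapsack problem.
L + Z: effort 5 + 6 = 11 ≤ 13, user value 17 + 3 = 20.
P + L: effort 6 + 5 = 11 ≤ 13, user value 7 + 17 = 24.
Best is P and L with total user value 24.

24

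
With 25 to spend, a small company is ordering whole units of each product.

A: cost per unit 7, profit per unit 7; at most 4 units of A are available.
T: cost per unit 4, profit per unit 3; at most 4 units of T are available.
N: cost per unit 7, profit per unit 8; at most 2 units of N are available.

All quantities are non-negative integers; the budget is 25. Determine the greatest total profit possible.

N has the best ratio (8/7); taking only N gives at most 2×8 = 16 (stopped by the supply cap of 2).
Mixing does better — 1×A, 1×T, and 2×N: cost 25 ≤ 25, profit 1·7 + 1·3 + 2·8 = 26.

26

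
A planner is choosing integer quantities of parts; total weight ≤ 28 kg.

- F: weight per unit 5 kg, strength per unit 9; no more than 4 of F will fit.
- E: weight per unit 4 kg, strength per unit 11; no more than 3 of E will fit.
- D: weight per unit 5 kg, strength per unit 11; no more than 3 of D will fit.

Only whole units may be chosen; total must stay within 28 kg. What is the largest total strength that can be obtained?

1×F, 2×E, and 3×D: weight 28 ≤ 28, strength 1·9 + 2·11 + 3·11 = 64.
3×E and 3×D: weight 27 ≤ 28, strength 3·11 + 3·11 = 66.
Best is 66.

66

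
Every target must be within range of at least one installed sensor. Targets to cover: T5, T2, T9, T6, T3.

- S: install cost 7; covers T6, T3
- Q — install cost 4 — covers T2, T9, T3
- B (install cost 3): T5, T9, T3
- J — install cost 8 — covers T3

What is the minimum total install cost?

14

This is a weighted set-cover instance.
Choose S, Q, and B: together they cover T5, T2, T9, T6, T3 — every target.
Total install cost: 7 + 4 + 3 = 14.
No cover costs less than 14.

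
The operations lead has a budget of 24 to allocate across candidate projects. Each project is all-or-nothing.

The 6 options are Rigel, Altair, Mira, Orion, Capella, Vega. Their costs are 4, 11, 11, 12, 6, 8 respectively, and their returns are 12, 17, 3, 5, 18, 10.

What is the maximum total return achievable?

Treat it as a binary knapsack problem.
Allowing fractional choices, the relaxed optimum would be about 50.8, but projects are indivisible.
Rigel + Capella + Vega: cost 4 + 6 + 8 = 18 ≤ 24, return 12 + 18 + 10 = 40.
Rigel + Altair + Vega: cost 4 + 11 + 8 = 23 ≤ 24, return 12 + 17 + 10 = 39.
Rigel + Altair + Capella: cost 4 + 11 + 6 = 21 ≤ 24, return 12 + 17 + 18 = 47.
Best is Rigel, Altair, and Capella with total return 47.

47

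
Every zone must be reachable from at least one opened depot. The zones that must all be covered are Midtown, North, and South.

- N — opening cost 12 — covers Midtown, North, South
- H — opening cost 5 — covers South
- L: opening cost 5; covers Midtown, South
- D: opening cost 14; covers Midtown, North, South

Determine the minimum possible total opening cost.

N alone covers Midtown, North, South — every zone.
Total opening cost: 12.

12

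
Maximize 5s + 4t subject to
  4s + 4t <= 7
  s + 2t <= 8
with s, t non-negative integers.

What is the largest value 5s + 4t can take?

5

Relaxing integrality, the LP optimum is 8.75 at (s,t) = (1.75, 0), which is not an integer point.
(s,t)=(1,0): 4·1+4·0=4≤7, 1·1+2·0=1≤8, objective 5.
(s,t)=(0,1): 4·0+4·1=4≤7, 1·0+2·1=2≤8, objective 4.
(s,t)=(0,0): 4·0+4·0=0≤7, 1·0+2·0=0≤8, objective 0.
The best lattice point is (1,0), giving 5.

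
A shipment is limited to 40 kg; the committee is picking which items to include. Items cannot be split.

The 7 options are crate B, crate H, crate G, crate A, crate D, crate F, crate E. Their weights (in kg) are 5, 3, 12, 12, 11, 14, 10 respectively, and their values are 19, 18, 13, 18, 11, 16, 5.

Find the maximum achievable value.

71

This is an integer program with binary decision variables.
Take crate B, crate H, crate A, and crate F: weight 5 + 3 + 12 + 14 = 34 ≤ 40, value 19 + 18 + 18 + 16 = 71.
No other feasible combination does better.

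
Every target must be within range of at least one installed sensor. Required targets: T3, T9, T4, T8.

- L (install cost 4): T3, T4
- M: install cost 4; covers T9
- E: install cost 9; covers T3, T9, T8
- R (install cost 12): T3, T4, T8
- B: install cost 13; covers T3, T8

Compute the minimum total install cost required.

13

The greedy cost-per-new-target heuristic would pick L, M, and E for 17, but a cheaper cover exists.
Choose L and E: together they cover T3, T9, T4, T8 — every target.
Total install cost: 4 + 9 = 13.
No cover costs less than 13.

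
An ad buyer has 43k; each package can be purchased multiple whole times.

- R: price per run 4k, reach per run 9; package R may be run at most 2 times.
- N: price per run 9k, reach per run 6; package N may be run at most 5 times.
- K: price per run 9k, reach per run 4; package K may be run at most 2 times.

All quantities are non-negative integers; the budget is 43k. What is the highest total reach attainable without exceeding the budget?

This is a bounded integer knapsack.
R has the best ratio (9/4); taking only R gives at most 2×9 = 18 (stopped by the supply cap of 2).
Mixing does better — 2×R and 3×N: price 35 ≤ 43, reach 2·9 + 3·6 = 36.

36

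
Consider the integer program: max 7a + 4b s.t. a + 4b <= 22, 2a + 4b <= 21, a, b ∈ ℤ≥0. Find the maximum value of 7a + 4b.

70

Relaxing integrality, the LP optimum is 73.50 at (a,b) = (10.5, 0), which is not an integer point.
(a,b)=(10,0): 1·10+4·0=10≤22, 2·10+4·0=20≤21, objective 70.
(a,b)=(9,0): 1·9+4·0=9≤22, 2·9+4·0=18≤21, objective 63.
No feasible integer point exceeds 70.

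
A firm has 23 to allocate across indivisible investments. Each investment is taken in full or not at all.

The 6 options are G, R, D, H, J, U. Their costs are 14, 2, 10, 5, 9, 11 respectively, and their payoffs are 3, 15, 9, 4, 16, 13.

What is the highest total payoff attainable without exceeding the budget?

44

Allowing fractional choices, the relaxed optimum would be about 44.9, but investments are indivisible.
R + D + J: cost 2 + 10 + 9 = 21 ≤ 23, payoff 15 + 9 + 16 = 40.
R + J + U: cost 2 + 9 + 11 = 22 ≤ 23, payoff 15 + 16 + 13 = 44.
Best is R, J, and U with total payoff 44.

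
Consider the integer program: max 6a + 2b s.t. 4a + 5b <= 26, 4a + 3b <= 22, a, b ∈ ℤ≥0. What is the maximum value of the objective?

30

Relaxing integrality, the LP optimum is 33.00 at (a,b) = (5.5, 0), which is not an integer point.
(a,b)=(5,0): 4·5+5·0=20≤26, 4·5+3·0=20≤22, objective 30.
(a,b)=(4,1): 4·4+5·1=21≤26, 4·4+3·1=19≤22, objective 26.
(a,b)=(4,0): 4·4+5·0=16≤26, 4·4+3·0=16≤22, objective 24.
The best lattice point is (5,0), giving 30.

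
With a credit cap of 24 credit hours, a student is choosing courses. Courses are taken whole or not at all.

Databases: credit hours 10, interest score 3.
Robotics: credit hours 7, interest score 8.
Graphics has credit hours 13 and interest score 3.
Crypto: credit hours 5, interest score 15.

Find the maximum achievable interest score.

This is an integer program with binary decision variables.
Take Databases, Robotics, and Crypto: credit hours 10 + 7 + 5 = 22 ≤ 24, interest score 3 + 8 + 15 = 26.
No other feasible combination does better.

26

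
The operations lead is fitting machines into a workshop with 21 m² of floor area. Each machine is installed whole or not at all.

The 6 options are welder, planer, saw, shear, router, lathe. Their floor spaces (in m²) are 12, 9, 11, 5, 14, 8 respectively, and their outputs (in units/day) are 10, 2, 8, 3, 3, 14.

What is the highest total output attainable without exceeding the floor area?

24

Allowing fractional choices, the relaxed optimum would be about 24.7, but machines are indivisible.
shear + lathe: floor space 5 + 8 = 13 ≤ 21, output 3 + 14 = 17.
welder + lathe: floor space 12 + 8 = 20 ≤ 21, output 10 + 14 = 24.
saw + lathe: floor space 11 + 8 = 19 ≤ 21, output 8 + 14 = 22.
Best is welder and lathe with total output 24.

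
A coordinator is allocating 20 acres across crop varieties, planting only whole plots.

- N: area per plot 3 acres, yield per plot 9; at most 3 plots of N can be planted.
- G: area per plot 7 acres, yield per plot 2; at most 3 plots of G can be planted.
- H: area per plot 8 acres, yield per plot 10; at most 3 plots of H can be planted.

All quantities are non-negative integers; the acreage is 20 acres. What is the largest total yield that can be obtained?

37

3×N and 1×H: area 17 ≤ 20, yield 3·9 + 1·10 = 37.
1×N and 2×H: area 19 ≤ 20, yield 1·9 + 2·10 = 29.
Best is 37.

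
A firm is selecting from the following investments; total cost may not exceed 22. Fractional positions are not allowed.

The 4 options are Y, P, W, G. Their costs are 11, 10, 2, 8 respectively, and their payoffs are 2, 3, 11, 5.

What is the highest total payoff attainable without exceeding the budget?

19

Take P, W, and G: cost 10 + 2 + 8 = 20 ≤ 22, payoff 3 + 11 + 5 = 19.
No other feasible combination does better.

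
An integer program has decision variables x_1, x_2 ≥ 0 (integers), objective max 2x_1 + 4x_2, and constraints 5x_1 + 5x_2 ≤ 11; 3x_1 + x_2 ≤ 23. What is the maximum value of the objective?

(x_1,x_2)=(0,2) is feasible, giving 8.
(x_1,x_2)=(1,1) is feasible, giving 6.
(x_1,x_2)=(0,1) is feasible, giving 4.
Maximum is 8 at (x_1,x_2)=(0,2).

8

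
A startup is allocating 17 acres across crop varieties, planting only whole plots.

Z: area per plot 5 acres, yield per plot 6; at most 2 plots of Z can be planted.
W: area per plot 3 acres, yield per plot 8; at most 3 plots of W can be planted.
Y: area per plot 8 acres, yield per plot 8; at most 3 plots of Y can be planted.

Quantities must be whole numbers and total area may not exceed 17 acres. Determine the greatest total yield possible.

32

This is a bounded integer knapsack.
1×Z and 3×W: area 14 ≤ 17, yield 1·6 + 3·8 = 30.
3×W and 1×Y: area 17 ≤ 17, yield 3·8 + 1·8 = 32.
Best is 32.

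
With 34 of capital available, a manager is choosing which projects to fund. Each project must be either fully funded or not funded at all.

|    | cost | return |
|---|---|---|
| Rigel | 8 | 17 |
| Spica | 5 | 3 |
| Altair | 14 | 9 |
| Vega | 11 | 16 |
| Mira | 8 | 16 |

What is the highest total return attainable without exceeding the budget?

Take Rigel, Spica, Vega, and Mira: cost 8 + 5 + 11 + 8 = 32 ≤ 34, return 17 + 3 + 16 + 16 = 52.
No other feasible combination does better.

52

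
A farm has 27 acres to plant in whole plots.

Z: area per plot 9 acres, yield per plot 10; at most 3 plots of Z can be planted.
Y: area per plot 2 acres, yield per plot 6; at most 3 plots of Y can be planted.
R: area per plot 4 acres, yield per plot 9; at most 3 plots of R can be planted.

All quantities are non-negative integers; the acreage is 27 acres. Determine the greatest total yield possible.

1×Z, 3×Y, and 3×R: area 27 ≤ 27, yield 1·10 + 3·6 + 3·9 = 55.
1×Z, 2×Y, and 3×R: area 25 ≤ 27, yield 1·10 + 2·6 + 3·9 = 49.
Best is 55.

55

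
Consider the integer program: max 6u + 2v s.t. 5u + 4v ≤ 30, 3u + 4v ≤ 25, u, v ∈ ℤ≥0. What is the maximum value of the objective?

(u,v)=(6,0): 5·6+4·0=30≤30, 3·6+4·0=18≤25, objective 36.
(u,v)=(5,1): 5·5+4·1=29≤30, 3·5+4·1=19≤25, objective 32.
(u,v)=(5,0): 5·5+4·0=25≤30, 3·5+4·0=15≤25, objective 30.
The best lattice point is (6,0), giving 36.

36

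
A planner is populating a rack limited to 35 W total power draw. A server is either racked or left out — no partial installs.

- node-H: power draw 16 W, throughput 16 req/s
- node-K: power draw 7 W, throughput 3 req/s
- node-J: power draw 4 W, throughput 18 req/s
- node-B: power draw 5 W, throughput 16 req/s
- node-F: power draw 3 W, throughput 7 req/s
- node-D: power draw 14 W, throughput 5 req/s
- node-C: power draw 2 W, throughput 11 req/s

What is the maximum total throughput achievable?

68

node-H + node-J + node-B + node-C: power draw 16 + 4 + 5 + 2 = 27 ≤ 35, throughput 16 + 18 + 16 + 11 = 61.
node-H + node-K + node-J + node-B + node-C: power draw 16 + 7 + 4 + 5 + 2 = 34 ≤ 35, throughput 16 + 3 + 18 + 16 + 11 = 64.
node-H + node-J + node-B + node-F + node-C: power draw 16 + 4 + 5 + 3 + 2 = 30 ≤ 35, throughput 16 + 18 + 16 + 7 + 11 = 68.
Best is node-H, node-J, node-B, node-F, and node-C with total throughput 68.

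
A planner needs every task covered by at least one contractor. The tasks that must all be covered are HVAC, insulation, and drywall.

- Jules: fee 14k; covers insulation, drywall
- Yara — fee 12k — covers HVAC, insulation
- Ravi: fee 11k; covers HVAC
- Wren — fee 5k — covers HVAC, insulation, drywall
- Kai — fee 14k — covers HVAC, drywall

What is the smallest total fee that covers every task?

5

Wren alone covers HVAC, insulation, drywall — every task.
Total fee: 5.
No cover costs less than 5.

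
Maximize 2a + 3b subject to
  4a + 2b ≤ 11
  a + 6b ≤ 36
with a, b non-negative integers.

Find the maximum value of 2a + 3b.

15

The continuous relaxation peaks at (0, 5.5) with value 16.50; rounding to a feasible lattice point costs some objective.
(a,b)=(0,5): 4·0+2·5=10≤11, 1·0+6·5=30≤36, objective 15.
(a,b)=(0,4): 4·0+2·4=8≤11, 1·0+6·4=24≤36, objective 12.
Maximum is 15 at (a,b)=(0,5).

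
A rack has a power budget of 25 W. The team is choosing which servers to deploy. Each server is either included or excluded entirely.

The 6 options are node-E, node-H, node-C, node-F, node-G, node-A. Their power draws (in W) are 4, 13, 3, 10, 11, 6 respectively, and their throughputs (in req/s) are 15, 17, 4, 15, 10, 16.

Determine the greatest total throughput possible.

50

Allowing fractional choices, the relaxed optimum would be about 52.6, but servers are indivisible.
node-E + node-C + node-F + node-A: power draw 4 + 3 + 10 + 6 = 23 ≤ 25, throughput 15 + 4 + 15 + 16 = 50.
node-E + node-H + node-A: power draw 4 + 13 + 6 = 23 ≤ 25, throughput 15 + 17 + 16 = 48.
node-E + node-F + node-A: power draw 4 + 10 + 6 = 20 ≤ 25, throughput 15 + 15 + 16 = 46.
Best is node-E, node-C, node-F, and node-A with total throughput 50.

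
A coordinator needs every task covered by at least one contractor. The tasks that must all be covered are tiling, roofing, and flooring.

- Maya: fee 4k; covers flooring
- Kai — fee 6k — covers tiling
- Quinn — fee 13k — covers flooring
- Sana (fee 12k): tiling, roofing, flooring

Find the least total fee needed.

12

This is a weighted set-cover instance.
The greedy cost-per-new-task heuristic would pick Maya, Kai, and Sana for 22, but a cheaper cover exists.
Sana alone covers tiling, roofing, flooring — every task.
Total fee: 12.
No cover costs less than 12.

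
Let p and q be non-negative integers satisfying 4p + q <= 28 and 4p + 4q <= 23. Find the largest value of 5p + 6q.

30

(p,q)=(0,5): 4·0+1·5=5≤28, 4·0+4·5=20≤23, objective 30.
(p,q)=(1,4): 4·1+1·4=8≤28, 4·1+4·4=20≤23, objective 29.
(p,q)=(0,4): 4·0+1·4=4≤28, 4·0+4·4=16≤23, objective 24.
No feasible integer point exceeds 30.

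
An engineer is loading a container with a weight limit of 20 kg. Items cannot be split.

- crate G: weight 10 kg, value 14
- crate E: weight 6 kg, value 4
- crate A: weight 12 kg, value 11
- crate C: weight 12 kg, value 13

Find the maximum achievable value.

18

Take crate G and crate E: weight 10 + 6 = 16 ≤ 20, value 14 + 4 = 18.
No other feasible combination does better.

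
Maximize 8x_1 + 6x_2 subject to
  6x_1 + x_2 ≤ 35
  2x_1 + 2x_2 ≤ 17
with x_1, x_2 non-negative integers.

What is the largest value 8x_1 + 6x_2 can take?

58

The continuous relaxation peaks at (5.3, 3.2) with value 61.60; rounding to a feasible lattice point costs some objective.
(x_1,x_2)=(5,3): 6·5+1·3=33≤35, 2·5+2·3=16≤17, objective 58.
(x_1,x_2)=(4,4): 6·4+1·4=28≤35, 2·4+2·4=16≤17, objective 56.
(x_1,x_2)=(5,2): 6·5+1·2=32≤35, 2·5+2·2=14≤17, objective 52.
Maximum is 58 at (x_1,x_2)=(5,3).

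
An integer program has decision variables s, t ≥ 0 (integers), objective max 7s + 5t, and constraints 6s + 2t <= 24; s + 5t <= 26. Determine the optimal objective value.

(s,t)=(3,3): 6·3+2·3=24≤24, 1·3+5·3=18≤26, objective 36.
(s,t)=(2,4): 6·2+2·4=20≤24, 1·2+5·4=22≤26, objective 34.
(s,t)=(1,5): 6·1+2·5=16≤24, 1·1+5·5=26≤26, objective 32.
Maximum is 36 at (s,t)=(3,3).

36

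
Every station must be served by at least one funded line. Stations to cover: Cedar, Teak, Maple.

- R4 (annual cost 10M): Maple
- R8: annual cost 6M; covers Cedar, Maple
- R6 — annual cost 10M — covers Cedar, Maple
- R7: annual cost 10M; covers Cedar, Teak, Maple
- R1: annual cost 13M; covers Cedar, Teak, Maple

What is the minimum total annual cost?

10

The greedy cost-per-new-station heuristic would pick R8 and R7 for 16, but a cheaper cover exists.
R7 alone covers Cedar, Teak, Maple — every station.
Total annual cost: 10.
No cover costs less than 10.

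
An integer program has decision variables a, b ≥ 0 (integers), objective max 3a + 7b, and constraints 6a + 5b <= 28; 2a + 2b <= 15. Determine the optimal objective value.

35

(a,b)=(0,5): 6·0+5·5=25≤28, 2·0+2·5=10≤15, objective 35.
(a,b)=(1,4): 6·1+5·4=26≤28, 2·1+2·4=10≤15, objective 31.
(a,b)=(0,4): 6·0+5·4=20≤28, 2·0+2·4=8≤15, objective 28.
The best lattice point is (0,5), giving 35.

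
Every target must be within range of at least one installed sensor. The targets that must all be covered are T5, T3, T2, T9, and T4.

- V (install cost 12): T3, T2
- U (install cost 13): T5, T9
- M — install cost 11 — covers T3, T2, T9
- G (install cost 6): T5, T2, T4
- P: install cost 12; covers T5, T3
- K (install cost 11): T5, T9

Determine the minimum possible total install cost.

This is an integer covering problem.
Choose M and G: together they cover T5, T3, T2, T9, T4 — every target.
Total install cost: 11 + 6 = 17.
No cover costs less than 17.

17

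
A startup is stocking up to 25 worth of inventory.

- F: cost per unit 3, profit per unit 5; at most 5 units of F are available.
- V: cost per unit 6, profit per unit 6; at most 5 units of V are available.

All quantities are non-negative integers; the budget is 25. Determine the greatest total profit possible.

32

Take 4×F and 2×V: cost 24 ≤ 25, profit 4·5 + 2·6 = 32.
No other integer combination yields more.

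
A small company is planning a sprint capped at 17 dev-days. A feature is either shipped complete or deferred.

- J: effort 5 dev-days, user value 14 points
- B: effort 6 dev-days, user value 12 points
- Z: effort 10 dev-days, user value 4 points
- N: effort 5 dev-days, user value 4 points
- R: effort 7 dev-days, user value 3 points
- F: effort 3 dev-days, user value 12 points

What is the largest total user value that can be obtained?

Treat it as a binary knapsack problem.
J + B + F: effort 5 + 6 + 3 = 14 ≤ 17, user value 14 + 12 + 12 = 38.
J + N + F: effort 5 + 5 + 3 = 13 ≤ 17, user value 14 + 4 + 12 = 30.
Best is J, B, and F with total user value 38.

38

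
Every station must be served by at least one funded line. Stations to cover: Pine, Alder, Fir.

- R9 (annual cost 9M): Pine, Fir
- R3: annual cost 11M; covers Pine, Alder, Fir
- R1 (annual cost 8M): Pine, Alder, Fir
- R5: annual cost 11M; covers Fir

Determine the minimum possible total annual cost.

R1 alone covers Pine, Alder, Fir — every station.
Total annual cost: 8.
No cover costs less than 8.

8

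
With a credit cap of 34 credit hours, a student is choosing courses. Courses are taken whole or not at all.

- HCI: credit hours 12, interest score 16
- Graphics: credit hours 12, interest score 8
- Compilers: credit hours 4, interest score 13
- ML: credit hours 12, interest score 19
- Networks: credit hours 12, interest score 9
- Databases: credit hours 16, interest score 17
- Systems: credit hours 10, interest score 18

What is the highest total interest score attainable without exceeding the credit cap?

Take HCI, ML, and Systems: credit hours 12 + 12 + 10 = 34 ≤ 34, interest score 16 + 19 + 18 = 53.
No other feasible combination does better.

53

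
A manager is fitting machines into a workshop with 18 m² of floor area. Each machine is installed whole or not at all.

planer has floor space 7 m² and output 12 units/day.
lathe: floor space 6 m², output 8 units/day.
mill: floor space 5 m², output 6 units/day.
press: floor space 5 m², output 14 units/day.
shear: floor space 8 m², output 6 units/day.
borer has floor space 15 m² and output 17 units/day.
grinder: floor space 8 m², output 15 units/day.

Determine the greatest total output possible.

Allowing fractional choices, the relaxed optimum would be about 37.6, but machines are indivisible.
planer + lathe + press: floor space 7 + 6 + 5 = 18 ≤ 18, output 12 + 8 + 14 = 34.
planer + mill + press: floor space 7 + 5 + 5 = 17 ≤ 18, output 12 + 6 + 14 = 32.
mill + press + grinder: floor space 5 + 5 + 8 = 18 ≤ 18, output 6 + 14 + 15 = 35.
Best is mill, press, and grinder with total output 35.

35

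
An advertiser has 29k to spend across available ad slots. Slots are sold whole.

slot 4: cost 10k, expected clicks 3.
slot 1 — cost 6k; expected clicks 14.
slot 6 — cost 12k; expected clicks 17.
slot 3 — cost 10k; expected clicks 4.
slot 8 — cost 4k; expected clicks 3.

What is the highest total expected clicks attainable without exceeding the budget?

This is an integer program with binary decision variables.
Allowing fractional choices, the relaxed optimum would be about 36.8, but ad slots are indivisible.
slot 1 + slot 6 + slot 3: cost 6 + 12 + 10 = 28 ≤ 29, expected clicks 14 + 17 + 4 = 35.
slot 1 + slot 6 + slot 8: cost 6 + 12 + 4 = 22 ≤ 29, expected clicks 14 + 17 + 3 = 34.
slot 4 + slot 1 + slot 6: cost 10 + 6 + 12 = 28 ≤ 29, expected clicks 3 + 14 + 17 = 34.
Best is slot 1, slot 6, and slot 3 with total expected clicks 35.

35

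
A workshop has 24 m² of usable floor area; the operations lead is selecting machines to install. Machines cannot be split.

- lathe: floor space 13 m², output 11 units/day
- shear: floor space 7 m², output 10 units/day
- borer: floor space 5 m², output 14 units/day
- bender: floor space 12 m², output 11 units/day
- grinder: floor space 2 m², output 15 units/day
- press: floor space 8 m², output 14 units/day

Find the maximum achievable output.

Allowing fractional choices, the relaxed optimum would be about 54.8, but machines are indivisible.
borer + grinder + press: floor space 5 + 2 + 8 = 15 ≤ 24, output 14 + 15 + 14 = 43.
shear + borer + grinder + press: floor space 7 + 5 + 2 + 8 = 22 ≤ 24, output 10 + 14 + 15 + 14 = 53.
Best is shear, borer, grinder, and press with total output 53.

53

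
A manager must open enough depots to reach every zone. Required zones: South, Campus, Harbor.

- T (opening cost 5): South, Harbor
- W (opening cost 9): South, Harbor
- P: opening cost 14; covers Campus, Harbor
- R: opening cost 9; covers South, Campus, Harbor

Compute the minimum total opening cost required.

9

The greedy cost-per-new-zone heuristic would pick T and R for 14, but a cheaper cover exists.
R alone covers South, Campus, Harbor — every zone.
Total opening cost: 9.
No cover costs less than 9.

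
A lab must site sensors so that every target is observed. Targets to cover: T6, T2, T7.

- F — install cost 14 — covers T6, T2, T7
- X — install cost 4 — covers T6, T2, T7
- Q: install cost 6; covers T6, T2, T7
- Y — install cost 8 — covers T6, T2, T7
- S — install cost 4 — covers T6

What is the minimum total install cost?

This is an integer covering problem.
X alone covers T6, T2, T7 — every target.
Total install cost: 4.
No cover costs less than 4.

4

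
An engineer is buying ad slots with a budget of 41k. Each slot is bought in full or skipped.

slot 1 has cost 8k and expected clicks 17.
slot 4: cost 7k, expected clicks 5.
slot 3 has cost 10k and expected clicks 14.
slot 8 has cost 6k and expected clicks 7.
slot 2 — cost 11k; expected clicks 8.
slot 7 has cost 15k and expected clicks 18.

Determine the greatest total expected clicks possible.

56

This is an integer program with binary decision variables.
Take slot 1, slot 3, slot 8, and slot 7: cost 8 + 10 + 6 + 15 = 39 ≤ 41, expected clicks 17 + 14 + 7 + 18 = 56.
No other feasible combination does better.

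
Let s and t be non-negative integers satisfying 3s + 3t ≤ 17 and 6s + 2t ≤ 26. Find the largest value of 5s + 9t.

Relaxing integrality, the LP optimum is 51.00 at (s,t) = (0, 5.67), which is not an integer point.
(s,t)=(0,5) is feasible, giving 45.
(s,t)=(1,4) is feasible, giving 41.
(s,t)=(0,4) is feasible, giving 36.
No feasible integer point exceeds 45.

45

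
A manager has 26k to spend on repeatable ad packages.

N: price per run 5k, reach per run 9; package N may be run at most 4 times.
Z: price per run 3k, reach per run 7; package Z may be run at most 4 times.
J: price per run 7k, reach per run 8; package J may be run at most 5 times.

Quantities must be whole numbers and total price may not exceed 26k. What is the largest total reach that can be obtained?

50

Z has the best ratio (7/3); taking only Z gives at most 4×7 = 28 (stopped by the supply cap of 4).
Mixing does better — 4×N and 2×Z: price 26 ≤ 26, reach 4·9 + 2·7 = 50.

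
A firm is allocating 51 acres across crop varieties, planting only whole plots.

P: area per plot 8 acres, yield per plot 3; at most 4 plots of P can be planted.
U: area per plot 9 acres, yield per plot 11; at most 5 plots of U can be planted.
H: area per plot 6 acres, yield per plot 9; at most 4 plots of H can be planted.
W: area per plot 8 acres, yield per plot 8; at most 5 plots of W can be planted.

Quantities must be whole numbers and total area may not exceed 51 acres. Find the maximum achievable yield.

Take 3×U and 4×H: area 51 ≤ 51, yield 3·11 + 4·9 = 69.
H has the best ratio (9/6) and is taken to its limit of 4; remaining capacity is filled optimally with the others.

69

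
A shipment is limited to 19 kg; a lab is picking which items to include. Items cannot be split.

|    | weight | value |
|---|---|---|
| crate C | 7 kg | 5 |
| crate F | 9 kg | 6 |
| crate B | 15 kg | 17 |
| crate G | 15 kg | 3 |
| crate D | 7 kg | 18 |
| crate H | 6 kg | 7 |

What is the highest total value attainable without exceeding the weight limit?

Take crate D and crate H: weight 7 + 6 = 13 ≤ 19, value 18 + 7 = 25.
No other feasible combination does better.

25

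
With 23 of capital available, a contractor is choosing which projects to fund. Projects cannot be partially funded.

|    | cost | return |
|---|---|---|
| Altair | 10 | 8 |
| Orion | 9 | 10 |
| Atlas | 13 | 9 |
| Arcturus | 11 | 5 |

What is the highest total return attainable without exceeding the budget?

19

Take Orion and Atlas: cost 9 + 13 = 22 ≤ 23, return 10 + 9 = 19.
No other feasible combination does better.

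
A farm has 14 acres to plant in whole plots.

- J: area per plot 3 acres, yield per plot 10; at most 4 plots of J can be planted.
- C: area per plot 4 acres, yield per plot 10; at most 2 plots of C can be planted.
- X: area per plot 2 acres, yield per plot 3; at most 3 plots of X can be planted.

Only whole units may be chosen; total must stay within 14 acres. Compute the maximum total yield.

J has the best ratio (10/3); taking only J gives at most 4×10 = 40 (stopped by the area limit).
Mixing does better — 4×J and 1×X: area 14 ≤ 14, yield 4·10 + 1·3 = 43.

43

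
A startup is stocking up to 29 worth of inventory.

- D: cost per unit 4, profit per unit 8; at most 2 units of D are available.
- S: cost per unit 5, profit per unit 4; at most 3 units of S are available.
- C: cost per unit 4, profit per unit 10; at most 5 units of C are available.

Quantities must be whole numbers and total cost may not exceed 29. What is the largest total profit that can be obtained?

2×D and 5×C: cost 28 ≤ 29, profit 2·8 + 5·10 = 66.
1×D, 1×S, and 5×C: cost 29 ≤ 29, profit 1·8 + 1·4 + 5·10 = 62.
Best is 66.

66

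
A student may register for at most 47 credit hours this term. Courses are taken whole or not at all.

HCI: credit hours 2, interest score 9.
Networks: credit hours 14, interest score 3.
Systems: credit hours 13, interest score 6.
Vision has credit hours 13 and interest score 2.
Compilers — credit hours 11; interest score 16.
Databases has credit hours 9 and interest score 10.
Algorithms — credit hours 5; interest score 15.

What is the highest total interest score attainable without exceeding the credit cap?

56

HCI + Vision + Compilers + Databases + Algorithms: credit hours 2 + 13 + 11 + 9 + 5 = 40 ≤ 47, interest score 9 + 2 + 16 + 10 + 15 = 52.
HCI + Networks + Compilers + Databases + Algorithms: credit hours 2 + 14 + 11 + 9 + 5 = 41 ≤ 47, interest score 9 + 3 + 16 + 10 + 15 = 53.
HCI + Systems + Compilers + Databases + Algorithms: credit hours 2 + 13 + 11 + 9 + 5 = 40 ≤ 47, interest score 9 + 6 + 16 + 10 + 15 = 56.
Best is HCI, Systems, Compilers, Databases, and Algorithms with total interest score 56.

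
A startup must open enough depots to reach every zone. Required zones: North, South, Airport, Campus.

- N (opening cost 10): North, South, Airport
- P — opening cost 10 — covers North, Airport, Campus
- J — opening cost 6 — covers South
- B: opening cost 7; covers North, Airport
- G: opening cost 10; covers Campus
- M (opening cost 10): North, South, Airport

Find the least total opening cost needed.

Choose P and J: together they cover North, South, Airport, Campus — every zone.
Total opening cost: 10 + 6 = 16.

16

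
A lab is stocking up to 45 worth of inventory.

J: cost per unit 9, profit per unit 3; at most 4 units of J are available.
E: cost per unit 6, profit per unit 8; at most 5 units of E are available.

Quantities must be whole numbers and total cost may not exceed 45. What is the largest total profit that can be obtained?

This is a bounded integer knapsack.
E has the best ratio (8/6); taking only E gives at most 5×8 = 40 (stopped by the supply cap of 5).
Mixing does better — 1×J and 5×E: cost 39 ≤ 45, profit 1·3 + 5·8 = 43.

43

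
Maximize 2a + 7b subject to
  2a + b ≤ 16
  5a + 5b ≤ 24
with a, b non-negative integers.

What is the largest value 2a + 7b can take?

Relaxing integrality, the LP optimum is 33.60 at (a,b) = (0, 4.8), which is not an integer point.
(a,b)=(0,4) is feasible, giving 28.
(a,b)=(1,3) is feasible, giving 23.
(a,b)=(0,3) is feasible, giving 21.
Maximum is 28 at (a,b)=(0,4).

28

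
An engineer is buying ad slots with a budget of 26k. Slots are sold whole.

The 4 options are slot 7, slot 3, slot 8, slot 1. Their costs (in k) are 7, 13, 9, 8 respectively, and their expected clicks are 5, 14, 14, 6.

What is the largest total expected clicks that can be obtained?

28

Allowing fractional choices, the relaxed optimum would be about 31.0, but ad slots are indivisible.
slot 3 + slot 8: cost 13 + 9 = 22 ≤ 26, expected clicks 14 + 14 = 28.
slot 8 + slot 1: cost 9 + 8 = 17 ≤ 26, expected clicks 14 + 6 = 20.
slot 7 + slot 8 + slot 1: cost 7 + 9 + 8 = 24 ≤ 26, expected clicks 5 + 14 + 6 = 25.
Best is slot 3 and slot 8 with total expected clicks 28.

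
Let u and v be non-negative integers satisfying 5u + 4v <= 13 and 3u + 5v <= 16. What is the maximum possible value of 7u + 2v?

14

The continuous relaxation peaks at (2.6, 0) with value 18.20; rounding to a feasible lattice point costs some objective.
(u,v)=(2,0): 5·2+4·0=10≤13, 3·2+5·0=6≤16, objective 14.
(u,v)=(1,1): 5·1+4·1=9≤13, 3·1+5·1=8≤16, objective 9.
(u,v)=(1,0): 5·1+4·0=5≤13, 3·1+5·0=3≤16, objective 7.
The best lattice point is (2,0), giving 14.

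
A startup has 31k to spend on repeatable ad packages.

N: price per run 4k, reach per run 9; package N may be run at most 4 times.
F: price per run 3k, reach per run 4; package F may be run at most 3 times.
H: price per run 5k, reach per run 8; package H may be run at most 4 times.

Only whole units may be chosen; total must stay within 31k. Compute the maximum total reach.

This is a bounded integer knapsack.
N has the best ratio (9/4); taking only N gives at most 4×9 = 36 (stopped by the supply cap of 4).
Mixing does better — 4×N and 3×H: price 31 ≤ 31, reach 4·9 + 3·8 = 60.

60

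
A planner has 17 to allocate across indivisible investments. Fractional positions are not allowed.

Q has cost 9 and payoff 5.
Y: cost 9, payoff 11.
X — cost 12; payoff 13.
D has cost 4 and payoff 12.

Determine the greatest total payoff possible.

Allowing fractional choices, the relaxed optimum would be about 27.3, but investments are indivisible.
X + D: cost 12 + 4 = 16 ≤ 17, payoff 13 + 12 = 25.
Y + D: cost 9 + 4 = 13 ≤ 17, payoff 11 + 12 = 23.
Best is X and D with total payoff 25.

25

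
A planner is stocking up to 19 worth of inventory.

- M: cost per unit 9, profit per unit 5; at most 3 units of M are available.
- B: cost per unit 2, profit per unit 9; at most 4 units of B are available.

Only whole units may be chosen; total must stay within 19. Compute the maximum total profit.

1×M and 4×B: cost 17 ≤ 19, profit 1·5 + 4·9 = 41.
4×B: cost 8 ≤ 19, profit 4·9 = 36.
Best is 41.

41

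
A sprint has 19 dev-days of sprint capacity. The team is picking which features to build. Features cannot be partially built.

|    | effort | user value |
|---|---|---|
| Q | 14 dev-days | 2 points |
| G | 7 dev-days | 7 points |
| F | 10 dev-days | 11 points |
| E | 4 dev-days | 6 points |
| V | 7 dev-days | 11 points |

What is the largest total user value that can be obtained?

24

G + E + V: effort 7 + 4 + 7 = 18 ≤ 19, user value 7 + 6 + 11 = 24.
F + V: effort 10 + 7 = 17 ≤ 19, user value 11 + 11 = 22.
G + V: effort 7 + 7 = 14 ≤ 19, user value 7 + 11 = 18.
Best is G, E, and V with total user value 24.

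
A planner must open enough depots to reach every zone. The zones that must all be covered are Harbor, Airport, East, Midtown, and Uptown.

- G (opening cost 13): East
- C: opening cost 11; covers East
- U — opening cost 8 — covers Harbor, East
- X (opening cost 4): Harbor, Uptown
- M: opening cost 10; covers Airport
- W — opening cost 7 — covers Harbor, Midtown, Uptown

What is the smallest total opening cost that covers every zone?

This is a weighted set-cover instance.
Choose U, M, and W: together they cover Harbor, Airport, East, Midtown, Uptown — every zone.
Total opening cost: 8 + 10 + 7 = 25.

25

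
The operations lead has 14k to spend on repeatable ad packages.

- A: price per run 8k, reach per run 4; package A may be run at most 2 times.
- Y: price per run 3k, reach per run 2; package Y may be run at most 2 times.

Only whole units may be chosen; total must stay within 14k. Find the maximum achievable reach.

8

This is a bounded integer knapsack.
1×A and 2×Y: price 14 ≤ 14, reach 1·4 + 2·2 = 8.
1×A and 1×Y: price 11 ≤ 14, reach 1·4 + 1·2 = 6.
Best is 8.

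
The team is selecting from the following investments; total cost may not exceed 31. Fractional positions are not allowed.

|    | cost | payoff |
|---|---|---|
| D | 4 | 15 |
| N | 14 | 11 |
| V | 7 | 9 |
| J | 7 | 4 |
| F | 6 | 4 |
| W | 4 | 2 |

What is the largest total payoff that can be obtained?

39

This is an integer program with binary decision variables.
Take D, N, V, and F: cost 4 + 14 + 7 + 6 = 31 ≤ 31, payoff 15 + 11 + 9 + 4 = 39.
No other feasible combination does better.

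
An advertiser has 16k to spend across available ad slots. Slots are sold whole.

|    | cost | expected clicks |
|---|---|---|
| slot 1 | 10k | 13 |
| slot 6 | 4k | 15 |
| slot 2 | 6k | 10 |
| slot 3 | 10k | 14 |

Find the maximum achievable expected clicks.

29

Take slot 6 and slot 3: cost 4 + 10 = 14 ≤ 16, expected clicks 15 + 14 = 29.
No other feasible combination does better.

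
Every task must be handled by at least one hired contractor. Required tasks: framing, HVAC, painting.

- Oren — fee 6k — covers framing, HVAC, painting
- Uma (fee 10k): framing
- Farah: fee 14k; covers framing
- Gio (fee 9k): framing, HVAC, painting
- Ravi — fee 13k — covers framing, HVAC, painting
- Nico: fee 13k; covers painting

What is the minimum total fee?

6

Oren alone covers framing, HVAC, painting — every task.
Total fee: 6.
No cover costs less than 6.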